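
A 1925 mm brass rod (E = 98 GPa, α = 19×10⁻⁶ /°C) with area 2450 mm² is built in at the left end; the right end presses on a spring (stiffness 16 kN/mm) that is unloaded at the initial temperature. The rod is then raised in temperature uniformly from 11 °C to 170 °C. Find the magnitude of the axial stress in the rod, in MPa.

σ ≈ 33.7 MPa (compressive)

The unrestrained thermal change is αΔT L = 19×10⁻⁶ × 159 × 1925 = 5.815 mm.
With a force P in the spring, the elastic change of the rod is PL/(AE) and that of the spring is P/k; compatibility requires their sum to equal δ_free.
So P = δ_free / [L/(AE) + 1/k] = 5.815 / [ 1925/(2450×98×10³) + 1/(16×10³) ].
P = 5.815 / 7.052×10⁻⁵ = 82470 N.
σ = P/A = 82470/2450 = 33.66 MPa.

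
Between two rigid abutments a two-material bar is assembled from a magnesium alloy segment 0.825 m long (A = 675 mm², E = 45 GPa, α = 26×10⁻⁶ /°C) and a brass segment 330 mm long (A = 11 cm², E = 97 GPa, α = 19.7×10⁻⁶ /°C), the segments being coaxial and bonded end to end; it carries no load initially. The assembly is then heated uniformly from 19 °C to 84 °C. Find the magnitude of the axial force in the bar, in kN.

P ≈ 60.1 kN (compressive)

Free thermal expansion of the whole bar: Σ αᵢΔT Lᵢ = 26×10⁻⁶×65×825 + 19.7×10⁻⁶×65×330 = 1.817 mm.
The rigid supports impose zero overall length change; the single axial force P common to all segments must satisfy P Σ Lᵢ/(AᵢEᵢ) = δ_free.
Σ Lᵢ/(AᵢEᵢ) = 825/(675×45×10³) + 330/(1100×97×10³) = 3.025×10⁻⁵ mm/N.
So P = 1.817 / 3.025×10⁻⁵ = 60.05 kN, compressive.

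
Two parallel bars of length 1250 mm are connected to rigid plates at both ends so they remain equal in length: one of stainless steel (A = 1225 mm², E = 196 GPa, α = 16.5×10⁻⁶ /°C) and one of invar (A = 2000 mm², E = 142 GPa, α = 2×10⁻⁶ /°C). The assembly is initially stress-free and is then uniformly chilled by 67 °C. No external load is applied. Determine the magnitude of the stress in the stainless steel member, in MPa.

σ ≈ 103 MPa (tensile)

Both members must finish at the same length. With the larger α, the stainless steel tends to over-contract; the plates restrain it, putting the stainless steel in tension and the invar in compression. With no external load the two internal forces are equal and opposite, magnitude P.
Compatibility of the two members (thermal + elastic change equal): (α₁ − α₂)ΔT = P·[1/(A₁E₁) + 1/(A₂E₂)].
|α₁ − α₂|·ΔT = 14.5×10⁻⁶ × 67 = 0.0009715.
1/(A₁E₁) + 1/(A₂E₂) = 1/(1225×196×10³) + 1/(2000×142×10³) = 7.686×10⁻⁹ N⁻¹.
So P = 0.0009715 / 7.686×10⁻⁹ = 126.4 kN.
σ_{stainless steel} = P/A₁ = 126400/1225 = 103.2 MPa, tensile.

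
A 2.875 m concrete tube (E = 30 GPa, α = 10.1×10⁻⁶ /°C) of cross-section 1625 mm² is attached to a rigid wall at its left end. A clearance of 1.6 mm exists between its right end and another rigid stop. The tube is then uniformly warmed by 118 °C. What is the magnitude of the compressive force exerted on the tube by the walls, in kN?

P ≈ 31 kN

Unrestrained expansion: δ_free = αΔT L = 10.1×10⁻⁶ × 118 × 2875 = 3.426 mm.
This exceeds the 1.6 mm gap, so the wall pushes back. The portion of expansion that must be recovered elastically is δ_free − gap = 3.426 − 1.6 = 1.826 mm.
So σ = E(δ_free − g)/L = 30×10³ × 1.826/2875 = 19.06 MPa.
P = σA = 19.06 × 1625 = 30.97 kN.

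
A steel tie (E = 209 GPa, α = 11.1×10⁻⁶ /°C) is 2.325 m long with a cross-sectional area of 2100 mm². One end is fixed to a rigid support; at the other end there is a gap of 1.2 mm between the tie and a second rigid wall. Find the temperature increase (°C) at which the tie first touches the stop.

Contact occurs when the free expansion equals the gap: αΔT L = 1.2 mm.
ΔT = 1.2 / (11.1×10⁻⁶ × 2325) = 46.5 °C.

ΔT ≈ 46.5 °C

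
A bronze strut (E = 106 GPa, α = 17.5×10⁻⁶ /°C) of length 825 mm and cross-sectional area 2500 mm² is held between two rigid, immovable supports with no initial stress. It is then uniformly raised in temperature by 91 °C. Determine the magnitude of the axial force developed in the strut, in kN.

P ≈ 422 kN (compressive)

The ends cannot move, so σ = EαΔT = 106×10³ × 17.5×10⁻⁶ × 91 = 168.8 MPa.
Axial force P = σA = 168.8 × 2500 = 422000 N = 422 kN, compressive.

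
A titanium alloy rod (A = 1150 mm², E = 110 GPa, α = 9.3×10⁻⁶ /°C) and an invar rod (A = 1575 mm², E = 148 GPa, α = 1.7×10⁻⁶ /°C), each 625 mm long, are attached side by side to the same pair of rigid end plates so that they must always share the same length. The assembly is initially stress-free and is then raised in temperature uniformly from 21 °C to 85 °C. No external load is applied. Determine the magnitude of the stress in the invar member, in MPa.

σ ≈ 25.3 MPa (tensile)

The titanium alloy has the larger α, so on heating it would change length more than the invar if both were free. The rigid plates force a common final length, so the titanium alloy is put into compression and the invar into tension, with equal and opposite forces P (no external load).
Compatibility of the two members (thermal + elastic change equal): (α₁ − α₂)ΔT = P·[1/(A₁E₁) + 1/(A₂E₂)].
|α₁ − α₂|·ΔT = 7.6×10⁻⁶ × 64 = 0.0004864.
1/(A₁E₁) + 1/(A₂E₂) = 1/(1150×110×10³) + 1/(1575×148×10³) = 1.22×10⁻⁸ N⁻¹.
So P = 0.0004864 / 1.22×10⁻⁸ = 39.88 kN.
σ_{invar} = P/A₂ = 39880/1575 = 25.32 MPa, tensile.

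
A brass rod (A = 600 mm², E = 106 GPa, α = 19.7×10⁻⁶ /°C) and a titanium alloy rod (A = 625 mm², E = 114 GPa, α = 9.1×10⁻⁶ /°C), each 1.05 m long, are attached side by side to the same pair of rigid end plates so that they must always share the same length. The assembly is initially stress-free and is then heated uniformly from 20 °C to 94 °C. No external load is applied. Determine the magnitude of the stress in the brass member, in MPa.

The brass has the larger α, so on heating it would change length more than the titanium alloy if both were free. The rigid plates force a common final length, so the brass is put into compression and the titanium alloy into tension, with equal and opposite forces P (no external load).
Setting the final lengths equal and cancelling L: (α₁ − α₂)ΔT = P/(A₁E₁) + P/(A₂E₂).
|α₁ − α₂|·ΔT = 10.6×10⁻⁶ × 74 = 0.0007844.
1/(A₁E₁) + 1/(A₂E₂) = 1/(600×106×10³) + 1/(625×114×10³) = 2.976×10⁻⁸ N⁻¹.
So P = 0.0007844 / 2.976×10⁻⁸ = 26.36 kN.
σ_{brass} = P/A₁ = 26360/600 = 43.93 MPa, compressive.

σ ≈ 43.9 MPa (compressive)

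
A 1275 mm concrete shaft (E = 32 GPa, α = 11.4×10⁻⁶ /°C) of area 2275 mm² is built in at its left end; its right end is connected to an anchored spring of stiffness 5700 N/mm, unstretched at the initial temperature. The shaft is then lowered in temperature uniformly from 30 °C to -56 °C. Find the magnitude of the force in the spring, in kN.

Free thermal contraction: δ_free = αΔT L = 11.4×10⁻⁶ × 86 × 1275 = 1.25 mm.
With a force P in the spring, the elastic change of the shaft is PL/(AE) and that of the spring is P/k; compatibility requires their sum to equal δ_free.
So P = δ_free / [L/(AE) + 1/k] = 1.25 / [ 1275/(2275×32×10³) + 1/(5700) ].
P = 1.25 / 0.000193 = 6478 N.

P ≈ 6.48 kN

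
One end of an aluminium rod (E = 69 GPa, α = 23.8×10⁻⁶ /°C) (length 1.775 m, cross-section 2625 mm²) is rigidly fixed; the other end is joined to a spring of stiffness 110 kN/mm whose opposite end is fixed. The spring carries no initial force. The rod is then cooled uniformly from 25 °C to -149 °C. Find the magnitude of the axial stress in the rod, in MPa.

Free thermal contraction: δ_free = αΔT L = 23.8×10⁻⁶ × 174 × 1775 = 7.351 mm.
With a force P in the spring, the elastic change of the rod is PL/(AE) and that of the spring is P/k; compatibility requires their sum to equal δ_free.
P [ L/(AE) + 1/k ] = δ_free → P [ 1775/(2625×69×10³) + 1/(110×10³) ] = 7.351.
P = 7.351 / 1.889×10⁻⁵ = 389100 N.
σ = P/A = 389100/2625 = 148.2 MPa.

σ ≈ 148 MPa (tensile)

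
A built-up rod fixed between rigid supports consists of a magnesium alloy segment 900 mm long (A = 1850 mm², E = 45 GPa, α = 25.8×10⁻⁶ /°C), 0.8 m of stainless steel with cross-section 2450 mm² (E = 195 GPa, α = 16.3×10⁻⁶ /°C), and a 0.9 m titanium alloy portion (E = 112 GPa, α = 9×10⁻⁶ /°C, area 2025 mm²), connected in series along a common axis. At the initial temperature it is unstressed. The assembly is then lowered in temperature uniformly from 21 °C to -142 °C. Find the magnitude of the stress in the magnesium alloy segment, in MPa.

Free thermal contraction of the whole bar: Σ αᵢΔT Lᵢ = 25.8×10⁻⁶×163×900 + 16.3×10⁻⁶×163×800 + 9×10⁻⁶×163×900 = 7.231 mm.
The walls prevent any net length change, so an axial force P (same in every segment) develops. Compatibility: P · Σ Lᵢ/(AᵢEᵢ) = δ_free.
The series flexibility is Σ Lᵢ/(AᵢEᵢ) = 900/(1850×45×10³) + 800/(2450×195×10³) + 900/(2025×112×10³) = 1.645×10⁻⁵ mm/N.
So P = 7.231 / 1.645×10⁻⁵ = 439.5 kN, tensile.
σ_{magnesium alloy} = P / A = 439500 / 1850 = 237.5 MPa.

σ ≈ 238 MPa (tensile)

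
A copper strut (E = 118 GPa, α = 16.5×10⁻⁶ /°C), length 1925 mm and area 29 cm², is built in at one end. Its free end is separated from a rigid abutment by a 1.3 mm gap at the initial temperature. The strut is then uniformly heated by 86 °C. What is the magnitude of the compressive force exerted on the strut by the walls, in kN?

Free thermal elongation = αΔT L = 16.5×10⁻⁶ × 86 × 1925 = 2.732 mm.
After closing the 1.3 mm clearance, 2.732 − 1.3 = 1.432 mm of expansion remains to be suppressed by the wall.
That suppressed elongation corresponds to σ = E·Δ/L = 118×10³ × 1.432/1925 = 87.75 MPa.
P = σA = 87.75 × 2900 = 254.5 kN.

P ≈ 254 kN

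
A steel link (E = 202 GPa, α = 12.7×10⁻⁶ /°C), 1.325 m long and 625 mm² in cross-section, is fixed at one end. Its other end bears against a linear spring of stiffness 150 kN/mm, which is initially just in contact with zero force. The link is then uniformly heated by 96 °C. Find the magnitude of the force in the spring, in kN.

P ≈ 94.1 kN

Free thermal expansion: δ_free = αΔT L = 12.7×10⁻⁶ × 96 × 1325 = 1.615 mm.
Let P be the compressive force at the spring. The link shortens elastically by PL/(AE) and the spring compresses by P/k; together these equal δ_free.
P [ L/(AE) + 1/k ] = δ_free → P [ 1325/(625×202×10³) + 1/(150×10³) ] = 1.615.
P = 1.615 / 1.716×10⁻⁵ = 94130 N.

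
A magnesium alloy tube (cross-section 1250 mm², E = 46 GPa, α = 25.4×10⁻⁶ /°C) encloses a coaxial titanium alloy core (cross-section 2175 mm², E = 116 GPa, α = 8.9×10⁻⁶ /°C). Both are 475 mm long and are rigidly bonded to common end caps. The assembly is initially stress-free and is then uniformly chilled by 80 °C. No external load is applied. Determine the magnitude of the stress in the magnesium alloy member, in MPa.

Both members must finish at the same length. With the larger α, the magnesium alloy tends to over-contract; the plates restrain it, putting the magnesium alloy in tension and the titanium alloy in compression. With no external load the two internal forces are equal and opposite, magnitude P.
Equating the net (thermal + elastic) strains gives |α₁ − α₂|·ΔT = P·[1/(A₁E₁) + 1/(A₂E₂)].
|α₁ − α₂|·ΔT = 16.5×10⁻⁶ × 80 = 0.00132.
1/(A₁E₁) + 1/(A₂E₂) = 1/(1250×46×10³) + 1/(2175×116×10³) = 2.135×10⁻⁸ N⁻¹.
So P = 0.00132 / 2.135×10⁻⁸ = 61.81 kN.
σ_{magnesium alloy} = P/A₁ = 61810/1250 = 49.45 MPa, tensile.

σ ≈ 49.5 MPa (tensile)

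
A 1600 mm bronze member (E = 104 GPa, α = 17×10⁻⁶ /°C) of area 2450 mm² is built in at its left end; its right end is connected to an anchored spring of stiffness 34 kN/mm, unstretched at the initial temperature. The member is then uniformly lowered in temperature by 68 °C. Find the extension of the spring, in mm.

δ ≈ 1.52 mm

If the spring were absent the member would shorten by αΔT L = 17×10⁻⁶ × 68 × 1600 = 1.85 mm.
Let P be the tensile force in the spring. The member extends elastically by PL/(AE) and the spring stretches by P/k; together these equal δ_free.
So P = δ_free / [L/(AE) + 1/k] = 1.85 / [ 1600/(2450×104×10³) + 1/(34×10³) ].
P = 1.85 / 3.569×10⁻⁵ = 51820 N.
Spring extension = P/k = 51820/(34×10³) = 1.524 mm.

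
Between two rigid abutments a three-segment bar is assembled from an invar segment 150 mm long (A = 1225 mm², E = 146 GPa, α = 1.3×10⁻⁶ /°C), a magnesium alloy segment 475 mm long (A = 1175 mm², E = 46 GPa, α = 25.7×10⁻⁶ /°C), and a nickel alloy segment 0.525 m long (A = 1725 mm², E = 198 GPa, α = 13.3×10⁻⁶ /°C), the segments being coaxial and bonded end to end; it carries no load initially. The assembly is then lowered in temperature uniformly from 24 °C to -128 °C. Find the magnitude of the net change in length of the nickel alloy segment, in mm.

|ΔL| ≈ 0.656 mm

With the walls removed the bar would change length by δ_free = Σ αᵢΔT Lᵢ = 1.3×10⁻⁶×152×150 + 25.7×10⁻⁶×152×475 + 13.3×10⁻⁶×152×525 = 2.947 mm.
Since the ends are fixed, an axial force P builds up, equal in every segment, with P · Σ Lᵢ/(AᵢEᵢ) = δ_free.
Σ Lᵢ/(AᵢEᵢ) = 150/(1225×146×10³) + 475/(1175×46×10³) + 525/(1725×198×10³) = 1.116×10⁻⁵ mm/N.
So P = 2.947 / 1.116×10⁻⁵ = 263.9 kN, tensile.
For the nickel alloy segment, free thermal change = 13.3×10⁻⁶×152×525 = 1.061 mm and elastic change from P = 263900×525/(1725×198×10³) = 0.4057 mm; these oppose, so the net change is 0.656 mm (segment shortens).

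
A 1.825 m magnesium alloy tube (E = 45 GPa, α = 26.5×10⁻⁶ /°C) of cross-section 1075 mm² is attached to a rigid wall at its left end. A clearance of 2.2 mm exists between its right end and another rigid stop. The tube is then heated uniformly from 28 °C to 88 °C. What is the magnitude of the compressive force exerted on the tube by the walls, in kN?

P ≈ 18.6 kN

Unrestrained expansion: δ_free = αΔT L = 26.5×10⁻⁶ × 60 × 1825 = 2.902 mm.
After closing the 2.2 mm clearance, 2.902 − 2.2 = 0.7018 mm of expansion remains to be suppressed by the wall.
That suppressed elongation corresponds to σ = E·Δ/L = 45×10³ × 0.7018/1825 = 17.3 MPa.
P = σA = 17.3 × 1075 = 18.6 kN.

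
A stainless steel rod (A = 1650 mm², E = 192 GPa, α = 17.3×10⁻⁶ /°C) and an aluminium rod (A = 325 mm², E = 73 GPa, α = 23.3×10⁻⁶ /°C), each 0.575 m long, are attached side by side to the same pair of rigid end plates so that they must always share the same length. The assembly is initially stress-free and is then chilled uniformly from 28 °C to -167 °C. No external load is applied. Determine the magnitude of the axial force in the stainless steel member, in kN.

Both members must finish at the same length. With the larger α, the aluminium tends to over-contract; the plates restrain it, putting the aluminium in tension and the stainless steel in compression. With no external load the two internal forces are equal and opposite, magnitude P.
Compatibility of the two members (thermal + elastic change equal): (α₁ − α₂)ΔT = P·[1/(A₁E₁) + 1/(A₂E₂)].
|α₁ − α₂|·ΔT = 6×10⁻⁶ × 195 = 0.00117.
1/(A₁E₁) + 1/(A₂E₂) = 1/(1650×192×10³) + 1/(325×73×10³) = 4.531×10⁻⁸ N⁻¹.
So P = 0.00117 / 4.531×10⁻⁸ = 25.82 kN.

P ≈ 25.8 kN (compressive in the stainless steel)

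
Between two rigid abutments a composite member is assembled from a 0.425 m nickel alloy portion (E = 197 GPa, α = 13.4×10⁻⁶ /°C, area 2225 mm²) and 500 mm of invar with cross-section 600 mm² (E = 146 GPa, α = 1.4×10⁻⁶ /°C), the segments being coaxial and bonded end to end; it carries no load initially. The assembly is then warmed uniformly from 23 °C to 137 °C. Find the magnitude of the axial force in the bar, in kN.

Free thermal expansion of the whole bar: Σ αᵢΔT Lᵢ = 13.4×10⁻⁶×114×425 + 1.4×10⁻⁶×114×500 = 0.729 mm.
The rigid supports impose zero overall length change; the single axial force P common to all segments must satisfy P Σ Lᵢ/(AᵢEᵢ) = δ_free.
The series flexibility is Σ Lᵢ/(AᵢEᵢ) = 425/(2225×197×10³) + 500/(600×146×10³) = 6.677×10⁻⁶ mm/N.
P = 0.729 / 6.677×10⁻⁶ = 109200 N = 109.2 kN, compressive.

P ≈ 109 kN (compressive)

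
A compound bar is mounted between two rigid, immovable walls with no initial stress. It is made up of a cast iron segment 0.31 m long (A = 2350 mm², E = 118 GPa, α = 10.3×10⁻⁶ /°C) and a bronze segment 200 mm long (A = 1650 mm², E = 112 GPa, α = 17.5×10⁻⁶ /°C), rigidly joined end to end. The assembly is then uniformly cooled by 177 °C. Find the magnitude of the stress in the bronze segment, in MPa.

σ ≈ 326 MPa (tensile)

If the supports were absent, the total length change would be Σ αᵢΔT Lᵢ = 10.3×10⁻⁶×177×310 + 17.5×10⁻⁶×177×200 = 1.185 mm.
The walls prevent any net length change, so an axial force P (same in every segment) develops. Compatibility: P · Σ Lᵢ/(AᵢEᵢ) = δ_free.
The series flexibility is Σ Lᵢ/(AᵢEᵢ) = 310/(2350×118×10³) + 200/(1650×112×10³) = 2.2×10⁻⁶ mm/N.
Hence P = δ_free / Σ(L/AE) = 1.185/2.2×10⁻⁶ = 538.4 kN (tensile).
σ_{bronze} = P / A = 538400 / 1650 = 326.3 MPa.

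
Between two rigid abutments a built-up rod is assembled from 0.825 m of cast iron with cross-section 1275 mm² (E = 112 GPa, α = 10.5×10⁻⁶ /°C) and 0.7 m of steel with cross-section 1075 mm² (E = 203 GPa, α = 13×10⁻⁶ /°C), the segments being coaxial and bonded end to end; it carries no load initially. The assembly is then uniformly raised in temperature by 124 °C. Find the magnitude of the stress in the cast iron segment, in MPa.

If the supports were absent, the total length change would be Σ αᵢΔT Lᵢ = 10.5×10⁻⁶×124×825 + 13×10⁻⁶×124×700 = 2.203 mm.
Since the ends are fixed, an axial force P builds up, equal in every segment, with P · Σ Lᵢ/(AᵢEᵢ) = δ_free.
The series flexibility is Σ Lᵢ/(AᵢEᵢ) = 825/(1275×112×10³) + 700/(1075×203×10³) = 8.985×10⁻⁶ mm/N.
Hence P = δ_free / Σ(L/AE) = 2.203/8.985×10⁻⁶ = 245.1 kN (compressive).
σ_{cast iron} = P / A = 245100 / 1275 = 192.3 MPa.

σ ≈ 192 MPa (compressive)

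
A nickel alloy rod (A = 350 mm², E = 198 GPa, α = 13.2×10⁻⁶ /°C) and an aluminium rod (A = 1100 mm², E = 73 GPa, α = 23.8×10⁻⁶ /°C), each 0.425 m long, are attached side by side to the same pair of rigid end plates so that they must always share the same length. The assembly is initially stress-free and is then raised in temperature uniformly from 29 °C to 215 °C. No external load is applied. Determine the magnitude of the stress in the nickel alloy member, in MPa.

σ ≈ 210 MPa (tensile)

Both members must finish at the same length. With the larger α, the aluminium tends to over-expand; the plates restrain it, putting the aluminium in compression and the nickel alloy in tension. With no external load the two internal forces are equal and opposite, magnitude P.
Equating the net (thermal + elastic) strains gives |α₁ − α₂|·ΔT = P·[1/(A₁E₁) + 1/(A₂E₂)].
|α₁ − α₂|·ΔT = 10.6×10⁻⁶ × 186 = 0.001972.
1/(A₁E₁) + 1/(A₂E₂) = 1/(350×198×10³) + 1/(1100×73×10³) = 2.688×10⁻⁸ N⁻¹.
P = 0.001972 / 2.688×10⁻⁸ = 73340 N = 73.34 kN.
σ_{nickel alloy} = P/A₁ = 73340/350 = 209.5 MPa, tensile.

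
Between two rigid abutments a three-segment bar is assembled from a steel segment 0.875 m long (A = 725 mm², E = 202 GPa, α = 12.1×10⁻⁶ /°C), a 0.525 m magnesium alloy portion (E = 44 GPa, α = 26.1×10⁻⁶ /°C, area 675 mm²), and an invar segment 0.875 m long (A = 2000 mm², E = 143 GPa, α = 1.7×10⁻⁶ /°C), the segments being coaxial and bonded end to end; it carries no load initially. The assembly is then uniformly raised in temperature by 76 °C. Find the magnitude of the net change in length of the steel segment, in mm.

If the supports were absent, the total length change would be Σ αᵢΔT Lᵢ = 12.1×10⁻⁶×76×875 + 26.1×10⁻⁶×76×525 + 1.7×10⁻⁶×76×875 = 1.959 mm.
Since the ends are fixed, an axial force P builds up, equal in every segment, with P · Σ Lᵢ/(AᵢEᵢ) = δ_free.
Σ Lᵢ/(AᵢEᵢ) = 875/(725×202×10³) + 525/(675×44×10³) + 875/(2000×143×10³) = 2.671×10⁻⁵ mm/N.
Hence P = δ_free / Σ(L/AE) = 1.959/2.671×10⁻⁵ = 73.34 kN (compressive).
For the steel segment, free thermal change = 12.1×10⁻⁶×76×875 = 0.8046 mm and elastic change from P = 73340×875/(725×202×10³) = 0.4382 mm; these oppose, so the net change is 0.366 mm (segment lengthens).

|ΔL| ≈ 0.366 mm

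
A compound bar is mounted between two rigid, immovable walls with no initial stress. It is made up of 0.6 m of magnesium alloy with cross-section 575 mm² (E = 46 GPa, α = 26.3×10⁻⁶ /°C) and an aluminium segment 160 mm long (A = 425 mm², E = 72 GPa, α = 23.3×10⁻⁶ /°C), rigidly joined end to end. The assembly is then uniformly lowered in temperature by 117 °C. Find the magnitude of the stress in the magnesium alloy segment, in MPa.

σ ≈ 142 MPa (tensile)

If the supports were absent, the total length change would be Σ αᵢΔT Lᵢ = 26.3×10⁻⁶×117×600 + 23.3×10⁻⁶×117×160 = 2.282 mm.
The rigid supports impose zero overall length change; the single axial force P common to all segments must satisfy P Σ Lᵢ/(AᵢEᵢ) = δ_free.
Σ Lᵢ/(AᵢEᵢ) = 600/(575×46×10³) + 160/(425×72×10³) = 2.791×10⁻⁵ mm/N.
Hence P = δ_free / Σ(L/AE) = 2.282/2.791×10⁻⁵ = 81.77 kN (tensile).
σ_{magnesium alloy} = P / A = 81770 / 575 = 142.2 MPa.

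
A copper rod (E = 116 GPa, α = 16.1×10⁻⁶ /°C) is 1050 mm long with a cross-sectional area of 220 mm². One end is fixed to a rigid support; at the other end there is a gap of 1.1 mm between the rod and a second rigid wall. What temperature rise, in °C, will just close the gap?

Contact occurs when the free expansion equals the gap: αΔT L = 1.1 mm.
ΔT = 1.1 / (16.1×10⁻⁶ × 1050) = 65.07 °C.

ΔT ≈ 65.1 °C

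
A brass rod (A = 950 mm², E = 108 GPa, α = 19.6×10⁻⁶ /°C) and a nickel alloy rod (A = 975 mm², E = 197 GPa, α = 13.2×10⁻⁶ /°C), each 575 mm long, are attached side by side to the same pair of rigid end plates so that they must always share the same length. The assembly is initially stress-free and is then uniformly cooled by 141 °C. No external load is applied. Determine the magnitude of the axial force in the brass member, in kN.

P ≈ 60.3 kN (tensile in the brass)

Equilibrium of a rigid end plate with no external load gives equal and opposite internal forces ±P in the two members. Since α_{brass} > α_{nickel alloy}, cooling drives the brass into tension and the nickel alloy into compression.
Setting the final lengths equal and cancelling L: (α₁ − α₂)ΔT = P/(A₁E₁) + P/(A₂E₂).
|α₁ − α₂|·ΔT = 6.4×10⁻⁶ × 141 = 0.0009024.
1/(A₁E₁) + 1/(A₂E₂) = 1/(950×108×10³) + 1/(975×197×10³) = 1.495×10⁻⁸ N⁻¹.
P = 0.0009024 / 1.495×10⁻⁸ = 60350 N = 60.35 kN.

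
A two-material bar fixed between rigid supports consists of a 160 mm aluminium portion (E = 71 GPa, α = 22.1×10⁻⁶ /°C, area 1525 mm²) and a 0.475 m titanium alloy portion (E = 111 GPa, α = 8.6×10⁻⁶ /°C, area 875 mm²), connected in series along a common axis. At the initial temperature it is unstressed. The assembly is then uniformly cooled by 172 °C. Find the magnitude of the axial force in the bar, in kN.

P ≈ 206 kN (tensile)

Free thermal contraction of the whole bar: Σ αᵢΔT Lᵢ = 22.1×10⁻⁶×172×160 + 8.6×10⁻⁶×172×475 = 1.311 mm.
Since the ends are fixed, an axial force P builds up, equal in every segment, with P · Σ Lᵢ/(AᵢEᵢ) = δ_free.
Σ Lᵢ/(AᵢEᵢ) = 160/(1525×71×10³) + 475/(875×111×10³) = 6.368×10⁻⁶ mm/N.
Hence P = δ_free / Σ(L/AE) = 1.311/6.368×10⁻⁶ = 205.8 kN (tensile).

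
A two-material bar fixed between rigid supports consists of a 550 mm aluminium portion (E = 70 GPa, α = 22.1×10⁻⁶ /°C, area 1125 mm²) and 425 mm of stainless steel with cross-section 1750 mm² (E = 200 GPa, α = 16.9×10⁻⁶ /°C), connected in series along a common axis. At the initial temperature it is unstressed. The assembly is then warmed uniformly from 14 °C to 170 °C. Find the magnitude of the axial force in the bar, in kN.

P ≈ 368 kN (compressive)

With the walls removed the bar would change length by δ_free = Σ αᵢΔT Lᵢ = 22.1×10⁻⁶×156×550 + 16.9×10⁻⁶×156×425 = 3.017 mm.
Since the ends are fixed, an axial force P builds up, equal in every segment, with P · Σ Lᵢ/(AᵢEᵢ) = δ_free.
Σ Lᵢ/(AᵢEᵢ) = 550/(1125×70×10³) + 425/(1750×200×10³) = 8.198×10⁻⁶ mm/N.
Hence P = δ_free / Σ(L/AE) = 3.017/8.198×10⁻⁶ = 368 kN (compressive).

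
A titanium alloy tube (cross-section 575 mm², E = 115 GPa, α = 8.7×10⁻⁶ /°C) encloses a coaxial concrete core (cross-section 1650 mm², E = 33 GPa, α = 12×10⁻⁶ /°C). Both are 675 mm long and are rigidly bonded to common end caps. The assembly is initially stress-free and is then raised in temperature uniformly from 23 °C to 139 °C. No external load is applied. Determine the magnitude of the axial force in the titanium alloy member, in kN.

Both members must finish at the same length. With the larger α, the concrete tends to over-expand; the plates restrain it, putting the concrete in compression and the titanium alloy in tension. With no external load the two internal forces are equal and opposite, magnitude P.
Setting the final lengths equal and cancelling L: (α₁ − α₂)ΔT = P/(A₁E₁) + P/(A₂E₂).
|α₁ − α₂|·ΔT = 3.3×10⁻⁶ × 116 = 0.0003828.
1/(A₁E₁) + 1/(A₂E₂) = 1/(575×115×10³) + 1/(1650×33×10³) = 3.349×10⁻⁸ N⁻¹.
So P = 0.0003828 / 3.349×10⁻⁸ = 11.43 kN.

P ≈ 11.4 kN (tensile in the titanium alloy)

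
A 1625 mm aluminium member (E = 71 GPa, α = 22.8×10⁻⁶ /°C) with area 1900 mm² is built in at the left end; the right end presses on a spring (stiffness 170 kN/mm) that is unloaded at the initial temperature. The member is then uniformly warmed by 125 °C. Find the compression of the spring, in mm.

The unrestrained thermal change is αΔT L = 22.8×10⁻⁶ × 125 × 1625 = 4.631 mm.
Let P be the compressive force at the spring. The member shortens elastically by PL/(AE) and the spring compresses by P/k; together these equal δ_free.
So P = δ_free / [L/(AE) + 1/k] = 4.631 / [ 1625/(1900×71×10³) + 1/(170×10³) ].
P = 4.631 / 1.793×10⁻⁵ = 258300 N.
Spring compression = P/k = 258300/(170×10³) = 1.52 mm.

δ ≈ 1.52 mm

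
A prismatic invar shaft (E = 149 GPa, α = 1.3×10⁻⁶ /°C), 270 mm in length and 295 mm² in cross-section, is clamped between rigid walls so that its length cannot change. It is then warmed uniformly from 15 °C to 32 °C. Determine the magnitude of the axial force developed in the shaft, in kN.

The ends cannot move, so σ = EαΔT = 149×10³ × 1.3×10⁻⁶ × 17 = 3.293 MPa.
Then P = σA = 3.293 × 295 mm² = 0.9714 kN, compressive.

P ≈ 0.971 kN (compressive)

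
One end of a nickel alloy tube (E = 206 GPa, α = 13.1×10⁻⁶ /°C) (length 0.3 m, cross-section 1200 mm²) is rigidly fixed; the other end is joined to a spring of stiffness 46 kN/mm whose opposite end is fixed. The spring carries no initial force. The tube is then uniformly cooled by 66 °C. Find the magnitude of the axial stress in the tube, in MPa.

σ ≈ 9.42 MPa (tensile)

Free thermal contraction: δ_free = αΔT L = 13.1×10⁻⁶ × 66 × 300 = 0.2594 mm.
Let P be the tensile force in the spring. The tube extends elastically by PL/(AE) and the spring stretches by P/k; together these equal δ_free.
P [ L/(AE) + 1/k ] = δ_free → P [ 300/(1200×206×10³) + 1/(46×10³) ] = 0.2594.
P = 0.2594 / 2.295×10⁻⁵ = 11300 N.
σ = P/A = 11300/1200 = 9.417 MPa.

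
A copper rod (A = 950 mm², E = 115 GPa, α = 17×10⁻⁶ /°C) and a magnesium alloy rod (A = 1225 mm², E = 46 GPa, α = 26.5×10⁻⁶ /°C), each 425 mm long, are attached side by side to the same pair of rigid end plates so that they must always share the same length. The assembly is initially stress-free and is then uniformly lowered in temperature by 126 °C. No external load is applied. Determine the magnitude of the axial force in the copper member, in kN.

Both members must finish at the same length. With the larger α, the magnesium alloy tends to over-contract; the plates restrain it, putting the magnesium alloy in tension and the copper in compression. With no external load the two internal forces are equal and opposite, magnitude P.
Compatibility of the two members (thermal + elastic change equal): (α₁ − α₂)ΔT = P·[1/(A₁E₁) + 1/(A₂E₂)].
|α₁ − α₂|·ΔT = 9.5×10⁻⁶ × 126 = 0.001197.
1/(A₁E₁) + 1/(A₂E₂) = 1/(950×115×10³) + 1/(1225×46×10³) = 2.69×10⁻⁸ N⁻¹.
P = 0.001197 / 2.69×10⁻⁸ = 44500 N = 44.5 kN.

P ≈ 44.5 kN (compressive in the copper)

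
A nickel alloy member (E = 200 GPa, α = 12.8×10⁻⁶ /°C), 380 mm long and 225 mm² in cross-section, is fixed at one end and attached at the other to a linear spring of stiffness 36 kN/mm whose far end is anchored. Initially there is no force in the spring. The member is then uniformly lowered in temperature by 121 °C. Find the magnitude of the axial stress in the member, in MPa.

The unrestrained thermal change is αΔT L = 12.8×10⁻⁶ × 121 × 380 = 0.5885 mm.
With a force P in the spring, the elastic change of the member is PL/(AE) and that of the spring is P/k; compatibility requires their sum to equal δ_free.
So P = δ_free / [L/(AE) + 1/k] = 0.5885 / [ 380/(225×200×10³) + 1/(36×10³) ].
P = 0.5885 / 3.622×10⁻⁵ = 16250 N.
σ = P/A = 16250/225 = 72.21 MPa.

σ ≈ 72.2 MPa (tensile)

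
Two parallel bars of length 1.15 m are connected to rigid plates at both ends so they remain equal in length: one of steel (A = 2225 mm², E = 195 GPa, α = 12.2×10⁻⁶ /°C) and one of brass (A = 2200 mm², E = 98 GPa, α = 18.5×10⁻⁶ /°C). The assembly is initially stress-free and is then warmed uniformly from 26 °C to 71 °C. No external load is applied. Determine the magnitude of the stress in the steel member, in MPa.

σ ≈ 18.4 MPa (tensile)

Equilibrium of a rigid end plate with no external load gives equal and opposite internal forces ±P in the two members. Since α_{brass} > α_{steel}, heating drives the brass into compression and the steel into tension.
Compatibility of the two members (thermal + elastic change equal): (α₁ − α₂)ΔT = P·[1/(A₁E₁) + 1/(A₂E₂)].
|α₁ − α₂|·ΔT = 6.3×10⁻⁶ × 45 = 0.0002835.
1/(A₁E₁) + 1/(A₂E₂) = 1/(2225×195×10³) + 1/(2200×98×10³) = 6.943×10⁻⁹ N⁻¹.
P = 0.0002835 / 6.943×10⁻⁹ = 40830 N = 40.83 kN.
σ_{steel} = P/A₁ = 40830/2225 = 18.35 MPa, tensile.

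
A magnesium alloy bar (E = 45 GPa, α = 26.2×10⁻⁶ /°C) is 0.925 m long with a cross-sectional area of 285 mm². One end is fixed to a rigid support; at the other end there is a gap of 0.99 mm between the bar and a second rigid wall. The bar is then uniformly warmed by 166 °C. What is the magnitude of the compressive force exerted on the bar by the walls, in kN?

Unrestrained expansion: δ_free = αΔT L = 26.2×10⁻⁶ × 166 × 925 = 4.023 mm.
After closing the 0.99 mm clearance, 4.023 − 0.99 = 3.033 mm of expansion remains to be suppressed by the wall.
That suppressed elongation corresponds to σ = E·Δ/L = 45×10³ × 3.033/925 = 147.6 MPa.
Force on the wall = σA = 147.6 × 285 mm² = 42.05 kN.

P ≈ 42.1 kN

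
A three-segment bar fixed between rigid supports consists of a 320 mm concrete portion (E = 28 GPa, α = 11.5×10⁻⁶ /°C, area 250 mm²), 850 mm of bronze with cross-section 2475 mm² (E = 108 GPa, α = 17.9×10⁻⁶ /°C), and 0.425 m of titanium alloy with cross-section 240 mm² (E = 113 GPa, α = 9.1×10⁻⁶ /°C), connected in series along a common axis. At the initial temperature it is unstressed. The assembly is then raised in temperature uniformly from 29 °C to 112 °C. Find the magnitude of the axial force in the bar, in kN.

P ≈ 29.3 kN (compressive)

Free thermal expansion of the whole bar: Σ αᵢΔT Lᵢ = 11.5×10⁻⁶×83×320 + 17.9×10⁻⁶×83×850 + 9.1×10⁻⁶×83×425 = 1.889 mm.
Since the ends are fixed, an axial force P builds up, equal in every segment, with P · Σ Lᵢ/(AᵢEᵢ) = δ_free.
Σ Lᵢ/(AᵢEᵢ) = 320/(250×28×10³) + 850/(2475×108×10³) + 425/(240×113×10³) = 6.457×10⁻⁵ mm/N.
So P = 1.889 / 6.457×10⁻⁵ = 29.26 kN, compressive.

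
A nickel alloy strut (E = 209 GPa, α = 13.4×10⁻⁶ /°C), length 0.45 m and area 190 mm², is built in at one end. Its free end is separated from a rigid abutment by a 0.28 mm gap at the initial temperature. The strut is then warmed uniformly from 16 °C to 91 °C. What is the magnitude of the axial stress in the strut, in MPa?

If the wall were absent the strut would grow by αΔT L = 13.4×10⁻⁶ × 75 × 450 = 0.4523 mm.
The gap closes (δ_free > 0.28 mm) and the wall then resists a further 0.4523 − 0.28 = 0.1723 mm of expansion.
So σ = E(δ_free − g)/L = 209×10³ × 0.1723/450 = 80 MPa.

σ ≈ 80 MPa (compressive)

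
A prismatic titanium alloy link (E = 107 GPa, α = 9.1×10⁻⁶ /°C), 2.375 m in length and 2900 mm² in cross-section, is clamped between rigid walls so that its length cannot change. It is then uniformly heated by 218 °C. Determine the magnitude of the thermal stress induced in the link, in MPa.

σ ≈ 212 MPa (compressive)

Because both ends are immovable the net strain is zero, and the suppressed thermal strain is αΔT = 9.1×10⁻⁶ × 218 = 1983.8×10⁻⁶.
Hence σ = E·αΔT = 107×10³ × 1983.8×10⁻⁶ = 212.3 MPa, compressive.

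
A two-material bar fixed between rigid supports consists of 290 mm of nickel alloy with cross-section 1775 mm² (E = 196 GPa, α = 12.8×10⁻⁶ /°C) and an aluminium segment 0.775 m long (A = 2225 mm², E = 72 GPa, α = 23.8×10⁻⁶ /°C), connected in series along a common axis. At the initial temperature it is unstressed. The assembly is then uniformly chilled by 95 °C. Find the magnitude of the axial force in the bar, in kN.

P ≈ 371 kN (tensile)

With the walls removed the bar would change length by δ_free = Σ αᵢΔT Lᵢ = 12.8×10⁻⁶×95×290 + 23.8×10⁻⁶×95×775 = 2.105 mm.
Since the ends are fixed, an axial force P builds up, equal in every segment, with P · Σ Lᵢ/(AᵢEᵢ) = δ_free.
Σ Lᵢ/(AᵢEᵢ) = 290/(1775×196×10³) + 775/(2225×72×10³) = 5.671×10⁻⁶ mm/N.
So P = 2.105 / 5.671×10⁻⁶ = 371.2 kN, tensile.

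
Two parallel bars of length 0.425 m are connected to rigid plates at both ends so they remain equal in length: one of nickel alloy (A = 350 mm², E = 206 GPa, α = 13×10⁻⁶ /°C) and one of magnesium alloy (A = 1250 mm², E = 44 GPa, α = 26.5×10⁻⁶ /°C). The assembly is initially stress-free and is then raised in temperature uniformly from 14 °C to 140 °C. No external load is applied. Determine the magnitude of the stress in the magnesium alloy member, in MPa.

The magnesium alloy has the larger α, so on heating it would change length more than the nickel alloy if both were free. The rigid plates force a common final length, so the magnesium alloy is put into compression and the nickel alloy into tension, with equal and opposite forces P (no external load).
Equating the net (thermal + elastic) strains gives |α₁ − α₂|·ΔT = P·[1/(A₁E₁) + 1/(A₂E₂)].
|α₁ − α₂|·ΔT = 13.5×10⁻⁶ × 126 = 0.001701.
1/(A₁E₁) + 1/(A₂E₂) = 1/(350×206×10³) + 1/(1250×44×10³) = 3.205×10⁻⁸ N⁻¹.
So P = 0.001701 / 3.205×10⁻⁸ = 53.07 kN.
σ_{magnesium alloy} = P/A₂ = 53070/1250 = 42.46 MPa, compressive.

σ ≈ 42.5 MPa (compressive)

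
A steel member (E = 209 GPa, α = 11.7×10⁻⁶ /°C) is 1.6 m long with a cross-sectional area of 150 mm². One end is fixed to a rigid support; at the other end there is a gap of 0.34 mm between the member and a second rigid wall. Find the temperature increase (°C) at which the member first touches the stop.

The gap closes when αΔT L = 0.34 mm, since the member is still unstressed at that instant.
So ΔT = g/(αL) = 0.34/(11.7×10⁻⁶ × 1600) = 18.16 °C.

ΔT ≈ 18.2 °C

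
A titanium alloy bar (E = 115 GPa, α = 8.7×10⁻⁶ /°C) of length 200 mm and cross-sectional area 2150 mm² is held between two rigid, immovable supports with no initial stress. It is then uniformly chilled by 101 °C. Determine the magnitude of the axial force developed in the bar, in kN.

P ≈ 217 kN (tensile)

Full restraint means ε = 0, so the stress is σ = EαΔT = 115×10³ × 8.7×10⁻⁶ × 101 = 101.1 MPa.
Axial force P = σA = 101.1 × 2150 = 217300 N = 217.3 kN, tensile.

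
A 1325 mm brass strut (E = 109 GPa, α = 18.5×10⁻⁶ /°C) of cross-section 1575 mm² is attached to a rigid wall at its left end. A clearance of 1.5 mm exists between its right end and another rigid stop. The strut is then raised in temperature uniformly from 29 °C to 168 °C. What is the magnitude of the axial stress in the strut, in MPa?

σ ≈ 157 MPa (compressive)

If the wall were absent the strut would grow by αΔT L = 18.5×10⁻⁶ × 139 × 1325 = 3.407 mm.
The gap closes (δ_free > 1.5 mm) and the wall then resists a further 3.407 − 1.5 = 1.907 mm of expansion.
That suppressed elongation corresponds to σ = E·Δ/L = 109×10³ × 1.907/1325 = 156.9 MPa.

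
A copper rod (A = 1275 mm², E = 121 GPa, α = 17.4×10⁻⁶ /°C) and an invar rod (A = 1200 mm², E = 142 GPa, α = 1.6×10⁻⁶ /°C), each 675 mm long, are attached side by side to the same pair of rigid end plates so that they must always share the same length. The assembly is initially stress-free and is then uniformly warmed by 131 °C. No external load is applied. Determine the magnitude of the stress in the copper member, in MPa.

Both members must finish at the same length. With the larger α, the copper tends to over-expand; the plates restrain it, putting the copper in compression and the invar in tension. With no external load the two internal forces are equal and opposite, magnitude P.
Equating the net (thermal + elastic) strains gives |α₁ − α₂|·ΔT = P·[1/(A₁E₁) + 1/(A₂E₂)].
|α₁ − α₂|·ΔT = 15.8×10⁻⁶ × 131 = 0.00207.
1/(A₁E₁) + 1/(A₂E₂) = 1/(1275×121×10³) + 1/(1200×142×10³) = 1.235×10⁻⁸ N⁻¹.
So P = 0.00207 / 1.235×10⁻⁸ = 167.6 kN.
σ_{copper} = P/A₁ = 167600/1275 = 131.4 MPa, compressive.

σ ≈ 131 MPa (compressive)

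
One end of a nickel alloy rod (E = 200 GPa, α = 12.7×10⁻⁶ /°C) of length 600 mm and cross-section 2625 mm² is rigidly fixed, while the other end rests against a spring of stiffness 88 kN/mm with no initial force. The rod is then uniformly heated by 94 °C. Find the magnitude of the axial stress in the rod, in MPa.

The unrestrained thermal change is αΔT L = 12.7×10⁻⁶ × 94 × 600 = 0.7163 mm.
Let P be the compressive force at the spring. The rod shortens elastically by PL/(AE) and the spring compresses by P/k; together these equal δ_free.
So P = δ_free / [L/(AE) + 1/k] = 0.7163 / [ 600/(2625×200×10³) + 1/(88×10³) ].
P = 0.7163 / 1.251×10⁻⁵ = 57270 N.
σ = P/A = 57270/2625 = 21.82 MPa.

σ ≈ 21.8 MPa (compressive)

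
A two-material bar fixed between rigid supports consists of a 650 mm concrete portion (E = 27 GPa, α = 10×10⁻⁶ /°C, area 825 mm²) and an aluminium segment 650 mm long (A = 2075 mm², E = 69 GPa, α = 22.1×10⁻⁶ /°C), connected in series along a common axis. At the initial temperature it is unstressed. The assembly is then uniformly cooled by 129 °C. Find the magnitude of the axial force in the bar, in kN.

With the walls removed the bar would change length by δ_free = Σ αᵢΔT Lᵢ = 10×10⁻⁶×129×650 + 22.1×10⁻⁶×129×650 = 2.692 mm.
Since the ends are fixed, an axial force P builds up, equal in every segment, with P · Σ Lᵢ/(AᵢEᵢ) = δ_free.
Σ Lᵢ/(AᵢEᵢ) = 650/(825×27×10³) + 650/(2075×69×10³) = 3.372×10⁻⁵ mm/N.
P = 2.692 / 3.372×10⁻⁵ = 79820 N = 79.82 kN, tensile.

P ≈ 79.8 kN (tensile)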